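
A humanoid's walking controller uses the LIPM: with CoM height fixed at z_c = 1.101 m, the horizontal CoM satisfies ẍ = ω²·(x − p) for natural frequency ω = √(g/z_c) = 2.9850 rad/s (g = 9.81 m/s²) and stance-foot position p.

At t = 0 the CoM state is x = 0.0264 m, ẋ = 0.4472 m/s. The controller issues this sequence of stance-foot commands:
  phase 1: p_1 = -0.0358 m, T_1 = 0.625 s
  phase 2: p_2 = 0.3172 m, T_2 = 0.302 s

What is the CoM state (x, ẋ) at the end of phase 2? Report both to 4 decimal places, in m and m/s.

phase 1: p=-0.0358, T=0.625, ωT=1.865625, cosh=3.307386, sinh=3.152586; start (x,ẋ)=(0.026400, 0.447200) → end (x,ẋ)=(0.642226, 2.064394)
phase 2: p=0.3172, T=0.302, ωT=0.901470, cosh=1.434597, sinh=1.028624; start (x,ẋ)=(0.642226, 2.064394) → end (x,ẋ)=(1.494868, 3.959549)

x = 1.4949, ẋ = 3.9595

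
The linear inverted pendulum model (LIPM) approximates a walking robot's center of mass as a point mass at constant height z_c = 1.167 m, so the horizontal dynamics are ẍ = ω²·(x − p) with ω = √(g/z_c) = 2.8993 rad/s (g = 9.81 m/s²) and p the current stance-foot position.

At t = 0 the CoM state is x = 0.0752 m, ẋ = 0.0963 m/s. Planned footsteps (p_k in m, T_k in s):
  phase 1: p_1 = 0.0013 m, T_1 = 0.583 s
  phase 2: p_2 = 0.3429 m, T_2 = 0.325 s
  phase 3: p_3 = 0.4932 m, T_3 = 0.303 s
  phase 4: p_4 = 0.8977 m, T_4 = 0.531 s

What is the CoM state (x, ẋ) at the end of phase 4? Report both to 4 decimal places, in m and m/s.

x = 2.4978, ẋ = 4.9632

phase 1: p=0.0013, T=0.583, ωT=1.690292, cosh=2.802764, sinh=2.618299; start (x,ẋ)=(0.075200, 0.096300) → end (x,ẋ)=(0.295391, 0.830898)
phase 2: p=0.3429, T=0.325, ωT=0.942273, cosh=1.477773, sinh=1.088032; start (x,ẋ)=(0.295391, 0.830898) → end (x,ẋ)=(0.584507, 1.078010)
phase 3: p=0.4932, T=0.303, ωT=0.878488, cosh=1.411334, sinh=0.995923; start (x,ẋ)=(0.584507, 1.078010) → end (x,ẋ)=(0.992366, 1.785079)
phase 4: p=0.8977, T=0.531, ωT=1.539528, cosh=2.438436, sinh=2.223954; start (x,ẋ)=(0.992366, 1.785079) → end (x,ẋ)=(2.497810, 4.963200)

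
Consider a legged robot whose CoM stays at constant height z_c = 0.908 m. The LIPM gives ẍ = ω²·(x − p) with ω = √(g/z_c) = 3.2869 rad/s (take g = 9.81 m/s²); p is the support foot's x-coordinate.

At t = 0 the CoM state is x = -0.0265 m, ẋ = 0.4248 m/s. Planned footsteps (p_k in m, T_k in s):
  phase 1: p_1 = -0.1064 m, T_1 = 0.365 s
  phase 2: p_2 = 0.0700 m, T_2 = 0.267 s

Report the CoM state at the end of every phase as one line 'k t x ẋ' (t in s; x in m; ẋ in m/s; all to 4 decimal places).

1 0.3650 0.2333 1.1653
2 0.6320 0.6529 2.1773

phase 1: p=-0.1064, T=0.365, ωT=1.199719, cosh=1.810231, sinh=1.508952; start (x,ẋ)=(-0.026500, 0.424800) → end (x,ẋ)=(0.233255, 1.165272)
phase 2: p=0.0700, T=0.267, ωT=0.877602, cosh=1.410452, sinh=0.994674; start (x,ẋ)=(0.233255, 1.165272) → end (x,ẋ)=(0.652895, 2.177305)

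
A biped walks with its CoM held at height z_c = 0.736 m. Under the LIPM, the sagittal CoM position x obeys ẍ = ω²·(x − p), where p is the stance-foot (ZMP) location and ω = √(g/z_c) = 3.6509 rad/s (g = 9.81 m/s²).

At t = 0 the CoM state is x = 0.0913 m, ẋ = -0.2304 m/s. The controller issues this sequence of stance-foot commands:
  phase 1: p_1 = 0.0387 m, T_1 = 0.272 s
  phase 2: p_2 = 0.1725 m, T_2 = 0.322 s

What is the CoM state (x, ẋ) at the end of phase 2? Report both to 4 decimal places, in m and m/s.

x = -0.1042, ẋ = -0.9079

phase 1: p=0.0387, T=0.272, ωT=0.993045, cosh=1.534944, sinh=1.164497; start (x,ẋ)=(0.091300, -0.230400) → end (x,ẋ)=(0.045949, -0.130024)
phase 2: p=0.1725, T=0.322, ωT=1.175590, cosh=1.774345, sinh=1.465708; start (x,ẋ)=(0.045949, -0.130024) → end (x,ẋ)=(-0.104245, -0.907900)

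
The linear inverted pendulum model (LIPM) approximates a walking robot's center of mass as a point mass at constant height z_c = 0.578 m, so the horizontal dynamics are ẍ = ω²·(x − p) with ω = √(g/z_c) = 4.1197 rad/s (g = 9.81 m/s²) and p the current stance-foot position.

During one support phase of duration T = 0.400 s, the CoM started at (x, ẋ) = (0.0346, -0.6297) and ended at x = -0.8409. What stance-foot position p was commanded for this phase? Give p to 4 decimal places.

ωT = 4.1197·0.400 = 1.647880; cosh(ωT) = 2.694205, sinh(ωT) = 2.501748
x(T) = p + (x₀−p)·cosh(ωT) + (ẋ₀/ω)·sinh(ωT) ⇒ p·(1 − cosh) = x(T) − x₀·cosh − (ẋ₀/ω)·sinh
numerator   = -0.8409 − (0.0346)·2.694205 − (-0.6297/4.1197)·2.501748 = -0.551725
denominator = 1 − 2.694205 = -1.694205
p = -0.551725 / -1.694205 = 0.3257

p = 0.3257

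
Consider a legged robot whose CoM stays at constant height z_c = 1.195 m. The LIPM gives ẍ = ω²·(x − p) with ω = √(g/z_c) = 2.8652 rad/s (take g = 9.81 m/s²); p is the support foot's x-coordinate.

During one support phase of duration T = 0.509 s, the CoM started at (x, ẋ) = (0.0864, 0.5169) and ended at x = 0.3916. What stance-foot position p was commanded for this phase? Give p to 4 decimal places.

p = 0.1351

ωT = 2.8652·0.509 = 1.458387; cosh(ωT) = 2.265815, sinh(ωT) = 2.033204
x(T) = p + (x₀−p)·cosh(ωT) + (ẋ₀/ω)·sinh(ωT) ⇒ p·(1 − cosh) = x(T) − x₀·cosh − (ẋ₀/ω)·sinh
numerator   = 0.3916 − (0.0864)·2.265815 − (0.5169/2.8652)·2.033204 = -0.170969
denominator = 1 − 2.265815 = -1.265815
p = -0.170969 / -1.265815 = 0.1351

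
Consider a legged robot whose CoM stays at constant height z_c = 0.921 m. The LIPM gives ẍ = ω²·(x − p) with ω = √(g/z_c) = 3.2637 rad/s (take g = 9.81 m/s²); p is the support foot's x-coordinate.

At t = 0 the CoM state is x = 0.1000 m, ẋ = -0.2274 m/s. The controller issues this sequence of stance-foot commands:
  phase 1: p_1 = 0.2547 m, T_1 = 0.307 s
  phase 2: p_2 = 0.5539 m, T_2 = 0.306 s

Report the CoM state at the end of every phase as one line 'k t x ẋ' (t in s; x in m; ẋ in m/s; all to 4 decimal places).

1 0.3070 -0.0665 -0.9463
2 0.6130 -0.7426 -3.8341

phase 1: p=0.2547, T=0.307, ωT=1.001956, cosh=1.545382, sinh=1.178222; start (x,ẋ)=(0.100000, -0.227400) → end (x,ẋ)=(-0.066464, -0.946297)
phase 2: p=0.5539, T=0.306, ωT=0.998692, cosh=1.541545, sinh=1.173184; start (x,ẋ)=(-0.066464, -0.946297) → end (x,ẋ)=(-0.742579, -3.834084)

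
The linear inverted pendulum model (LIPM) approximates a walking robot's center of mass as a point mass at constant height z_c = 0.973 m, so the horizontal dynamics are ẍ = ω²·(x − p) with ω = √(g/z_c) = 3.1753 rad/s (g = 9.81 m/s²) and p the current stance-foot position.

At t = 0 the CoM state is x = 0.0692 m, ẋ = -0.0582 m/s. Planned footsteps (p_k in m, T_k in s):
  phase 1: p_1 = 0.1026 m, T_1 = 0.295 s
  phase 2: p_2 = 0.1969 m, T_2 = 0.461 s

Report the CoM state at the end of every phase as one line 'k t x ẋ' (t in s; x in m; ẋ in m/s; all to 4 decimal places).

1 0.2950 0.0337 -0.2002
2 0.7560 -0.3038 -1.5161

phase 1: p=0.1026, T=0.295, ωT=0.936713, cosh=1.471748, sinh=1.079834; start (x,ẋ)=(0.069200, -0.058200) → end (x,ẋ)=(0.033651, -0.200178)
phase 2: p=0.1969, T=0.461, ωT=1.463813, cosh=2.276882, sinh=2.045529; start (x,ẋ)=(0.033651, -0.200178) → end (x,ẋ)=(-0.303752, -1.516108)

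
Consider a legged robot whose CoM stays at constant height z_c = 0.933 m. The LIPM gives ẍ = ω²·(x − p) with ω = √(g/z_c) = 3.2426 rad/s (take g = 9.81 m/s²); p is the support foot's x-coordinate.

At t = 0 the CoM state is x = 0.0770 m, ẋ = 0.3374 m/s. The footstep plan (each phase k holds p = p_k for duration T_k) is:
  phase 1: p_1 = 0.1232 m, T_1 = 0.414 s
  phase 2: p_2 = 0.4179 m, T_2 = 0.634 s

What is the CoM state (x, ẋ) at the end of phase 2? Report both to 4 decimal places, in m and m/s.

x = 0.1105, ẋ = -0.8582

phase 1: p=0.1232, T=0.414, ωT=1.342436, cosh=2.044784, sinh=1.783576; start (x,ẋ)=(0.077000, 0.337400) → end (x,ẋ)=(0.214316, 0.422716)
phase 2: p=0.4179, T=0.634, ωT=2.055808, cosh=3.970570, sinh=3.842581; start (x,ẋ)=(0.214316, 0.422716) → end (x,ẋ)=(0.110487, -0.858222)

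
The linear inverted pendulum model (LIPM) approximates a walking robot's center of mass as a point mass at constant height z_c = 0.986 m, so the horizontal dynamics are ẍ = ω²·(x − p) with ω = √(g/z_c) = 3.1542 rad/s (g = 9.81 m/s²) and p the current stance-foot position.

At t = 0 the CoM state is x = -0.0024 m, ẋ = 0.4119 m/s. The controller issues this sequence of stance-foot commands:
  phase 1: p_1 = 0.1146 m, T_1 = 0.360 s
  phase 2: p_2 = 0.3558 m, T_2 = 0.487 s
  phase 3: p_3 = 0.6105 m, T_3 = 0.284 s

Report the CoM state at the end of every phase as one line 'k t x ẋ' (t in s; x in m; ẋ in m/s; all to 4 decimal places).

1 0.3600 0.0960 0.1921
2 0.8470 -0.1408 -1.3487
3 1.1310 -0.8993 -4.3453

phase 1: p=0.1146, T=0.360, ωT=1.135512, cosh=1.717012, sinh=1.395755; start (x,ẋ)=(-0.002400, 0.411900) → end (x,ẋ)=(0.095978, 0.192146)
phase 2: p=0.3558, T=0.487, ωT=1.536095, cosh=2.430816, sinh=2.215596; start (x,ẋ)=(0.095978, 0.192146) → end (x,ẋ)=(-0.140811, -1.348676)
phase 3: p=0.6105, T=0.284, ωT=0.895793, cosh=1.428780, sinh=1.020497; start (x,ẋ)=(-0.140811, -1.348676) → end (x,ẋ)=(-0.899303, -4.345319)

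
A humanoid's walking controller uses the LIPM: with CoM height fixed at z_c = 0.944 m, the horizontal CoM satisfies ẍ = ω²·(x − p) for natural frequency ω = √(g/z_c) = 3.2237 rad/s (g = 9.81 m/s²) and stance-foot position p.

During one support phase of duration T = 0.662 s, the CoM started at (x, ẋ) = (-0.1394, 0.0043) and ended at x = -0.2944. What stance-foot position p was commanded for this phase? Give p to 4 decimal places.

ωT = 3.2237·0.662 = 2.134089; cosh(ωT) = 4.283851, sinh(ωT) = 4.165498
x(T) = p + (x₀−p)·cosh(ωT) + (ẋ₀/ω)·sinh(ωT) ⇒ p·(1 − cosh) = x(T) − x₀·cosh − (ẋ₀/ω)·sinh
numerator   = -0.2944 − (-0.1394)·4.283851 − (0.0043/3.2237)·4.165498 = 0.297213
denominator = 1 − 4.283851 = -3.283851
p = 0.297213 / -3.283851 = -0.0905

p = -0.0905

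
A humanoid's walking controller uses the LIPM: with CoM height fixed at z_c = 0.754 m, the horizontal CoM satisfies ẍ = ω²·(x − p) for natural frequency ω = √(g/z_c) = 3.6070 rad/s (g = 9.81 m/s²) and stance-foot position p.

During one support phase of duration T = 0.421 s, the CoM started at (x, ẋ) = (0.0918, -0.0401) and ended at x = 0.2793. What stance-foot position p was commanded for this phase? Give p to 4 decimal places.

p = -0.0602

ωT = 3.6070·0.421 = 1.518547; cosh(ωT) = 2.392308, sinh(ωT) = 2.173278
x(T) = p + (x₀−p)·cosh(ωT) + (ẋ₀/ω)·sinh(ωT) ⇒ p·(1 − cosh) = x(T) − x₀·cosh − (ẋ₀/ω)·sinh
numerator   = 0.2793 − (0.0918)·2.392308 − (-0.0401/3.6070)·2.173278 = 0.083847
denominator = 1 − 2.392308 = -1.392308
p = 0.083847 / -1.392308 = -0.0602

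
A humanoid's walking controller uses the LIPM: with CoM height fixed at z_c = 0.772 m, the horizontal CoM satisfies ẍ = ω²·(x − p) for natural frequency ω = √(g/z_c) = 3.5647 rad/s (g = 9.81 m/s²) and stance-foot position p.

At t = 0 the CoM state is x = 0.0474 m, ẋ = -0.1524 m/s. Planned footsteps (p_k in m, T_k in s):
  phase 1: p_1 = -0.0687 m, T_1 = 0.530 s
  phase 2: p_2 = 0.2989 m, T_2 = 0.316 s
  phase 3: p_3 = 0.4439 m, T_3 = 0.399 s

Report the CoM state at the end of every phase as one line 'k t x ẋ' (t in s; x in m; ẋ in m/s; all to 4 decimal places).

1 0.5300 0.1859 0.8219
2 0.8460 0.4245 0.8449
3 1.2450 0.8643 1.7189

phase 1: p=-0.0687, T=0.530, ωT=1.889291, cosh=3.382928, sinh=3.231749; start (x,ẋ)=(0.047400, -0.152400) → end (x,ẋ)=(0.185892, 0.821939)
phase 2: p=0.2989, T=0.316, ωT=1.126445, cosh=1.704428, sinh=1.380244; start (x,ẋ)=(0.185892, 0.821939) → end (x,ẋ)=(0.424540, 0.844921)
phase 3: p=0.4439, T=0.399, ωT=1.422315, cosh=2.193933, sinh=1.952778; start (x,ẋ)=(0.424540, 0.844921) → end (x,ẋ)=(0.864281, 1.718930)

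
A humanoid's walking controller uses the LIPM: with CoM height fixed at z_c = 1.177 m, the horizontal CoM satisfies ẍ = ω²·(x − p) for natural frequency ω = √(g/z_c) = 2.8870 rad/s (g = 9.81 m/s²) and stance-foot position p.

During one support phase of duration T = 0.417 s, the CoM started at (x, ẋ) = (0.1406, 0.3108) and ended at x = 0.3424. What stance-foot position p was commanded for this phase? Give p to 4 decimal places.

ωT = 2.8870·0.417 = 1.203879; cosh(ωT) = 1.816524, sinh(ωT) = 1.516496
x(T) = p + (x₀−p)·cosh(ωT) + (ẋ₀/ω)·sinh(ωT) ⇒ p·(1 − cosh) = x(T) − x₀·cosh − (ẋ₀/ω)·sinh
numerator   = 0.3424 − (0.1406)·1.816524 − (0.3108/2.8870)·1.516496 = -0.076262
denominator = 1 − 1.816524 = -0.816524
p = -0.076262 / -0.816524 = 0.0934

p = 0.0934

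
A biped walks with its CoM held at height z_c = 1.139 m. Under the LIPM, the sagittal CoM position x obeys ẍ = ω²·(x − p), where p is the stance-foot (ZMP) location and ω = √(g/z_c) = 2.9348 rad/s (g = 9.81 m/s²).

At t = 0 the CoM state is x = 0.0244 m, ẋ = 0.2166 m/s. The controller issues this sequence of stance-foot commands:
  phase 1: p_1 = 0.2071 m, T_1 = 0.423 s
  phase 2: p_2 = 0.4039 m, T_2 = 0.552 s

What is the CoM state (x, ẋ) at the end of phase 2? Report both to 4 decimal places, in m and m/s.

x = -1.0722, ẋ = -4.1748

phase 1: p=0.2071, T=0.423, ωT=1.241420, cosh=1.874749, sinh=1.585776; start (x,ẋ)=(0.024400, 0.216600) → end (x,ẋ)=(-0.018380, -0.444203)
phase 2: p=0.4039, T=0.552, ωT=1.620010, cosh=2.625518, sinh=2.427621; start (x,ẋ)=(-0.018380, -0.444203) → end (x,ẋ)=(-1.072242, -4.174833)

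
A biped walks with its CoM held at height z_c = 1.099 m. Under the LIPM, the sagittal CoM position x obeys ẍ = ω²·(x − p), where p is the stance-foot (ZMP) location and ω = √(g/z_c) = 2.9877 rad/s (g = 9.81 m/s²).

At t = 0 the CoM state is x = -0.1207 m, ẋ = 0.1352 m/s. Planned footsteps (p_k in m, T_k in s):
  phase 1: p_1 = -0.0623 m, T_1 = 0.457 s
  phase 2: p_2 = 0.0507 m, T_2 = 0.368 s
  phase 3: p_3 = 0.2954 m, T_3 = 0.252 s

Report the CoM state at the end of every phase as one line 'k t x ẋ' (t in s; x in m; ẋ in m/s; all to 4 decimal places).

phase 1: p=-0.0623, T=0.457, ωT=1.365379, cosh=2.086245, sinh=1.830962; start (x,ẋ)=(-0.120700, 0.135200) → end (x,ẋ)=(-0.101282, -0.037409)
phase 2: p=0.0507, T=0.368, ωT=1.099474, cosh=1.667816, sinh=1.334769; start (x,ẋ)=(-0.101282, -0.037409) → end (x,ẋ)=(-0.219490, -0.668477)
phase 3: p=0.2954, T=0.252, ωT=0.752900, cosh=1.297074, sinh=0.826075; start (x,ẋ)=(-0.219490, -0.668477) → end (x,ẋ)=(-0.557279, -2.137847)

1 0.4570 -0.1013 -0.0374
2 0.8250 -0.2195 -0.6685
3 1.0770 -0.5573 -2.1378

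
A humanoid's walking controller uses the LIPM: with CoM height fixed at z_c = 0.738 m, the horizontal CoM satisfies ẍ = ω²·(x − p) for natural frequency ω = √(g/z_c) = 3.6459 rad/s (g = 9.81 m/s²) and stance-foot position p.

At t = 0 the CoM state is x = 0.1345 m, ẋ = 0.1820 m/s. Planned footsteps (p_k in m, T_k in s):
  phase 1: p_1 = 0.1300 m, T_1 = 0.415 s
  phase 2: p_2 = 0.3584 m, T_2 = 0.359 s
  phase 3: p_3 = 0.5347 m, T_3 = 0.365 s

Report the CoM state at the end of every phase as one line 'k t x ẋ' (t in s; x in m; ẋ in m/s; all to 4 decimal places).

phase 1: p=0.1300, T=0.415, ωT=1.513049, cosh=2.380395, sinh=2.160157; start (x,ẋ)=(0.134500, 0.182000) → end (x,ẋ)=(0.248545, 0.468673)
phase 2: p=0.3584, T=0.359, ωT=1.308878, cosh=1.986071, sinh=1.715948; start (x,ẋ)=(0.248545, 0.468673) → end (x,ẋ)=(0.360801, 0.243544)
phase 3: p=0.5347, T=0.365, ωT=1.330753, cosh=2.024086, sinh=1.759808; start (x,ẋ)=(0.360801, 0.243544) → end (x,ẋ)=(0.300268, -0.622795)

1 0.4150 0.2485 0.4687
2 0.7740 0.3608 0.2435
3 1.1390 0.3003 -0.6228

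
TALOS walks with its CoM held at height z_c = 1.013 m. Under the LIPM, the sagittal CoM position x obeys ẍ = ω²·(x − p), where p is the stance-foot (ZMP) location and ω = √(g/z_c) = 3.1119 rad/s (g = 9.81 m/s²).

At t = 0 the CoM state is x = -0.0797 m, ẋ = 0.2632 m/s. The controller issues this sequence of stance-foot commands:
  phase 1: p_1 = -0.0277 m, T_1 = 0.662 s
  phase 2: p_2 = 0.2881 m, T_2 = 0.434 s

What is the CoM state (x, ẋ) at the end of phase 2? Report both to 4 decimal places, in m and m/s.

x = 0.1288, ẋ = -0.2270

phase 1: p=-0.0277, T=0.662, ωT=2.060078, cosh=3.987012, sinh=3.859568; start (x,ẋ)=(-0.079700, 0.263200) → end (x,ẋ)=(0.091412, 0.424831)
phase 2: p=0.2881, T=0.434, ωT=1.350565, cosh=2.059349, sinh=1.800255; start (x,ẋ)=(0.091412, 0.424831) → end (x,ẋ)=(0.128818, -0.227013)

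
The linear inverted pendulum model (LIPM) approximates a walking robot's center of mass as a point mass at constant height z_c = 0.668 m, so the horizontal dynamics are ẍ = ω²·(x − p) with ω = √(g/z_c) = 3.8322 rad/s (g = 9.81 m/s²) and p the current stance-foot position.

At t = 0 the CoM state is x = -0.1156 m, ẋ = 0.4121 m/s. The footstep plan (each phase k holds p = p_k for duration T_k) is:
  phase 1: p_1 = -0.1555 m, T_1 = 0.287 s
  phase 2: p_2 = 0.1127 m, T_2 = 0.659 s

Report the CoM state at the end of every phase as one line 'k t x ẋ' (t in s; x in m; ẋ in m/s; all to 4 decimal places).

phase 1: p=-0.1555, T=0.287, ωT=1.099841, cosh=1.668307, sinh=1.335383; start (x,ẋ)=(-0.115600, 0.412100) → end (x,ẋ)=(0.054667, 0.891696)
phase 2: p=0.1127, T=0.659, ωT=2.525420, cosh=6.288082, sinh=6.208058; start (x,ẋ)=(0.054667, 0.891696) → end (x,ẋ)=(1.192308, 4.226429)

1 0.2870 0.0547 0.8917
2 0.9460 1.1923 4.2264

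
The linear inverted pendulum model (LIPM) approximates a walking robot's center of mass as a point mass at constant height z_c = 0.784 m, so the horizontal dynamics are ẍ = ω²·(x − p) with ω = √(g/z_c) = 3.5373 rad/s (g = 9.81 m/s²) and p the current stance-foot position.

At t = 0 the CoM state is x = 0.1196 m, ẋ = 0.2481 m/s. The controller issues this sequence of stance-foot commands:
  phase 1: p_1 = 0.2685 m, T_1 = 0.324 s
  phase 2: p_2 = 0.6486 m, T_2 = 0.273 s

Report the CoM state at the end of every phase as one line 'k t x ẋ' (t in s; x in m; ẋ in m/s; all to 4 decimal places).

1 0.3240 0.1098 -0.3151
2 0.5970 -0.2616 -2.6140

phase 1: p=0.2685, T=0.324, ωT=1.146085, cosh=1.731866, sinh=1.413987; start (x,ẋ)=(0.119600, 0.248100) → end (x,ẋ)=(0.109800, -0.315077)
phase 2: p=0.6486, T=0.273, ωT=0.965683, cosh=1.503652, sinh=1.122929; start (x,ẋ)=(0.109800, -0.315077) → end (x,ẋ)=(-0.261590, -2.613954)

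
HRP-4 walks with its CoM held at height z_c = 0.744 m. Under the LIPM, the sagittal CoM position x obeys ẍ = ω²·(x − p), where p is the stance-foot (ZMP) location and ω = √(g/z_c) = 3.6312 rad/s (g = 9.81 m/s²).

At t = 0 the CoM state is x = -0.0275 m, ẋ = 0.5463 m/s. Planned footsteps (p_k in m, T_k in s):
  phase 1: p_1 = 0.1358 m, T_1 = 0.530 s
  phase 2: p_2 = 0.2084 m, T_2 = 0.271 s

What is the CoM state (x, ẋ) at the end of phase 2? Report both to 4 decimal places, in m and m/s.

x = -0.0287, ẋ = -0.7001

phase 1: p=0.1358, T=0.530, ωT=1.924536, cosh=3.498956, sinh=3.353013; start (x,ẋ)=(-0.027500, 0.546300) → end (x,ẋ)=(0.068868, -0.076773)
phase 2: p=0.2084, T=0.271, ωT=0.984055, cosh=1.524538, sinh=1.150745; start (x,ẋ)=(0.068868, -0.076773) → end (x,ẋ)=(-0.028651, -0.700089)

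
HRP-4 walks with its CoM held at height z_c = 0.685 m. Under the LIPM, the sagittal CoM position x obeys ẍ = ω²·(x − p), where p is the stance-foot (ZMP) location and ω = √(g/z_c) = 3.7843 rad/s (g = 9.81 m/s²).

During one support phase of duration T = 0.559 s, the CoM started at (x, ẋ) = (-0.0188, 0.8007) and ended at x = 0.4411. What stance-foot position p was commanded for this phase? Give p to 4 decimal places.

ωT = 3.7843·0.559 = 2.115424; cosh(ωT) = 4.206840, sinh(ωT) = 4.086258
x(T) = p + (x₀−p)·cosh(ωT) + (ẋ₀/ω)·sinh(ωT) ⇒ p·(1 − cosh) = x(T) − x₀·cosh − (ẋ₀/ω)·sinh
numerator   = 0.4411 − (-0.0188)·4.206840 − (0.8007/3.7843)·4.086258 = -0.344401
denominator = 1 − 4.206840 = -3.206840
p = -0.344401 / -3.206840 = 0.1074

p = 0.1074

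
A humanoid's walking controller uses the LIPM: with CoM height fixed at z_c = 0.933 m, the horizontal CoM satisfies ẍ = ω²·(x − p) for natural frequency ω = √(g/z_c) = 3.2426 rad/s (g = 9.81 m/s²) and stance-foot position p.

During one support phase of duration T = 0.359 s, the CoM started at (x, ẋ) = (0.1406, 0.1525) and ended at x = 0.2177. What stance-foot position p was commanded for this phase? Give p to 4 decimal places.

p = 0.1286

ωT = 3.2426·0.359 = 1.164093; cosh(ωT) = 1.757612, sinh(ωT) = 1.445406
x(T) = p + (x₀−p)·cosh(ωT) + (ẋ₀/ω)·sinh(ωT) ⇒ p·(1 − cosh) = x(T) − x₀·cosh − (ẋ₀/ω)·sinh
numerator   = 0.2177 − (0.1406)·1.757612 − (0.1525/3.2426)·1.445406 = -0.097398
denominator = 1 − 1.757612 = -0.757612
p = -0.097398 / -0.757612 = 0.1286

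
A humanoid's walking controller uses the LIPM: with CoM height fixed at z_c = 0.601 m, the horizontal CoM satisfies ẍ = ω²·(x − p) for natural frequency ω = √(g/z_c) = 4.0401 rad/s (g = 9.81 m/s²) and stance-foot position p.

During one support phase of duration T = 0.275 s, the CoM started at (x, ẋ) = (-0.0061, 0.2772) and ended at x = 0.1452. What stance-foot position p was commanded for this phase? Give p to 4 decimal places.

ωT = 4.0401·0.275 = 1.111028; cosh(ωT) = 1.683349, sinh(ωT) = 1.354129
x(T) = p + (x₀−p)·cosh(ωT) + (ẋ₀/ω)·sinh(ωT) ⇒ p·(1 − cosh) = x(T) − x₀·cosh − (ẋ₀/ω)·sinh
numerator   = 0.1452 − (-0.0061)·1.683349 − (0.2772/4.0401)·1.354129 = 0.062559
denominator = 1 − 1.683349 = -0.683349
p = 0.062559 / -0.683349 = -0.0915

p = -0.0915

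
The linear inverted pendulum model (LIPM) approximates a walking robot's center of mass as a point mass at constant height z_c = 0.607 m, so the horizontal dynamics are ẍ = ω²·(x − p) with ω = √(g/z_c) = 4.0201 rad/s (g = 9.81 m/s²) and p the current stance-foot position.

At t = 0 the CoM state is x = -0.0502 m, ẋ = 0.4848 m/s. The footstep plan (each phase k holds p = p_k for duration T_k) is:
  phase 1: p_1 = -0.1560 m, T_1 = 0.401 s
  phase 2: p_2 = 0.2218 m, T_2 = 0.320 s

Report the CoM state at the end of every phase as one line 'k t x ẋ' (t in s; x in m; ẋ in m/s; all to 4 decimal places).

1 0.4010 0.4100 2.2872
2 0.7210 1.5396 5.7204

phase 1: p=-0.1560, T=0.401, ωT=1.612060, cosh=2.606302, sinh=2.406826; start (x,ẋ)=(-0.050200, 0.484800) → end (x,ẋ)=(0.409996, 2.287222)
phase 2: p=0.2218, T=0.320, ωT=1.286432, cosh=1.948051, sinh=1.671797; start (x,ẋ)=(0.409996, 2.287222) → end (x,ẋ)=(1.539578, 5.720449)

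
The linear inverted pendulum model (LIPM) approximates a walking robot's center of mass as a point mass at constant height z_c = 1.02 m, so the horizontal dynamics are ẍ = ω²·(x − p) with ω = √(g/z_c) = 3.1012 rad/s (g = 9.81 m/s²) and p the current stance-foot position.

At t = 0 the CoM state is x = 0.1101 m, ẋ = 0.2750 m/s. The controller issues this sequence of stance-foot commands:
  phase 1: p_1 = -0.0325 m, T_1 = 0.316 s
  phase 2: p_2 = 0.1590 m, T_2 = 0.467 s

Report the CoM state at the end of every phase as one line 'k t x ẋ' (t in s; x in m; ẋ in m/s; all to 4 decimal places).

1 0.3160 0.2857 0.9241
2 0.7830 1.0426 2.8650

phase 1: p=-0.0325, T=0.316, ωT=0.979979, cosh=1.519860, sinh=1.144541; start (x,ẋ)=(0.110100, 0.275000) → end (x,ẋ)=(0.285725, 0.924113)
phase 2: p=0.1590, T=0.467, ωT=1.448260, cosh=2.245342, sinh=2.010363; start (x,ẋ)=(0.285725, 0.924113) → end (x,ẋ)=(1.042599, 2.865019)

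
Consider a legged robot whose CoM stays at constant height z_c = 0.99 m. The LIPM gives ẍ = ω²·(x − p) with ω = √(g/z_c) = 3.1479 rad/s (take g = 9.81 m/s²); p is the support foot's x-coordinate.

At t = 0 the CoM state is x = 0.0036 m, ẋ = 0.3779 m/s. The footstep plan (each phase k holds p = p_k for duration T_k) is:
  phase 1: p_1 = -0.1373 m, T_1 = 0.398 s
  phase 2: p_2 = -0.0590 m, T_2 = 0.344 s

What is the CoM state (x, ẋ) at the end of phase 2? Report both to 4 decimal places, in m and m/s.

x = 1.1619, ẋ = 3.9203

phase 1: p=-0.1373, T=0.398, ωT=1.252864, cosh=1.893020, sinh=1.607334; start (x,ẋ)=(0.003600, 0.377900) → end (x,ẋ)=(0.322384, 1.428288)
phase 2: p=-0.0590, T=0.344, ωT=1.082878, cosh=1.645893, sinh=1.307273; start (x,ẋ)=(0.322384, 1.428288) → end (x,ẋ)=(1.161863, 3.920267)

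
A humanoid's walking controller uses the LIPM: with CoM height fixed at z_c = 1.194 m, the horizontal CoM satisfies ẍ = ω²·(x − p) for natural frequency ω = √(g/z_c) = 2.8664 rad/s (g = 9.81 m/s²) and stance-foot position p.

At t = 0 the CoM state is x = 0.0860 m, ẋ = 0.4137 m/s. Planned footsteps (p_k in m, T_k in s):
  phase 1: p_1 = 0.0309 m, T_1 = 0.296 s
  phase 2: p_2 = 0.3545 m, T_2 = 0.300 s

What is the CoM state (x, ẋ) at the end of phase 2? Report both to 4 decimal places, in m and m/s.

x = 0.4460, ẋ = 0.7012

phase 1: p=0.0309, T=0.296, ωT=0.848454, cosh=1.382055, sinh=0.953979; start (x,ẋ)=(0.086000, 0.413700) → end (x,ẋ)=(0.244736, 0.722426)
phase 2: p=0.3545, T=0.300, ωT=0.859920, cosh=1.393084, sinh=0.969888; start (x,ẋ)=(0.244736, 0.722426) → end (x,ẋ)=(0.446034, 0.701248)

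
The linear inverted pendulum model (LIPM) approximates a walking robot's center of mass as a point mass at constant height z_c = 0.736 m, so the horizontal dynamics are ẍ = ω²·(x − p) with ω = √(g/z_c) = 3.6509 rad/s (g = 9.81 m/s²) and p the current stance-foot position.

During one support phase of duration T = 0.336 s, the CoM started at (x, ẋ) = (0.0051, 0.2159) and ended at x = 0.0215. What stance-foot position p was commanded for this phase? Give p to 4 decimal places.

p = 0.0941

ωT = 3.6509·0.336 = 1.226702; cosh(ωT) = 1.851612, sinh(ωT) = 1.558354
x(T) = p + (x₀−p)·cosh(ωT) + (ẋ₀/ω)·sinh(ωT) ⇒ p·(1 − cosh) = x(T) − x₀·cosh − (ẋ₀/ω)·sinh
numerator   = 0.0215 − (0.0051)·1.851612 − (0.2159/3.6509)·1.558354 = -0.080098
denominator = 1 − 1.851612 = -0.851612
p = -0.080098 / -0.851612 = 0.0941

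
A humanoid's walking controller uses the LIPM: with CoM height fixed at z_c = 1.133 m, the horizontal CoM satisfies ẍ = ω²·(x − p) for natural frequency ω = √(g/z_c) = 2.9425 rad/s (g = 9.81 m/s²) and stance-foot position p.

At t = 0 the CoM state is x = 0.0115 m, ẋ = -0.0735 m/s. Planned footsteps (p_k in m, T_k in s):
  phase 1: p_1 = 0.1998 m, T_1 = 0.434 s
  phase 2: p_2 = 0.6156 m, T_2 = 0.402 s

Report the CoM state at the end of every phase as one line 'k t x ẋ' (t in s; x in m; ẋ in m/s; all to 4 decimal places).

1 0.4340 -0.2054 -1.0582
2 0.8360 -1.3817 -5.4612

phase 1: p=0.1998, T=0.434, ωT=1.277045, cosh=1.932444, sinh=1.653584; start (x,ẋ)=(0.011500, -0.073500) → end (x,ẋ)=(-0.205384, -1.058240)
phase 2: p=0.6156, T=0.402, ωT=1.182885, cosh=1.785085, sinh=1.478692; start (x,ẋ)=(-0.205384, -1.058240) → end (x,ẋ)=(-1.381722, -5.461190)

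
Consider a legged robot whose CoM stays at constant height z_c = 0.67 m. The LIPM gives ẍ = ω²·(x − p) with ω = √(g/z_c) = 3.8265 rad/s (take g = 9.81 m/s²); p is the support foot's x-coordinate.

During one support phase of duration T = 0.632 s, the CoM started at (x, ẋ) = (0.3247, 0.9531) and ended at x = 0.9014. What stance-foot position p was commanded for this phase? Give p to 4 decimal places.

p = 0.4987

ωT = 3.8265·0.632 = 2.418348; cosh(ωT) = 5.658183, sinh(ωT) = 5.569114
x(T) = p + (x₀−p)·cosh(ωT) + (ẋ₀/ω)·sinh(ωT) ⇒ p·(1 − cosh) = x(T) − x₀·cosh − (ẋ₀/ω)·sinh
numerator   = 0.9014 − (0.3247)·5.658183 − (0.9531/3.8265)·5.569114 = -2.322960
denominator = 1 − 5.658183 = -4.658183
p = -2.322960 / -4.658183 = 0.4987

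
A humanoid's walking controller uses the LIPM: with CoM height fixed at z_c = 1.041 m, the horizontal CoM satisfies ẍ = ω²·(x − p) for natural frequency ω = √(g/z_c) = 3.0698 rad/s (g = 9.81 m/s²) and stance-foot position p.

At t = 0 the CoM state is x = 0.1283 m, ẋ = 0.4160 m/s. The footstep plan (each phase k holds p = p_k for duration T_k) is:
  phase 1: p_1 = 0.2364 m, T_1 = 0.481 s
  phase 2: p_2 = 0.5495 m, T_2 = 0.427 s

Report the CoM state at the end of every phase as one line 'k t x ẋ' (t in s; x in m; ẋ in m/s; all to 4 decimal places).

1 0.4810 0.2686 0.2696
2 0.9080 0.1417 -0.9467

phase 1: p=0.2364, T=0.481, ωT=1.476574, cosh=2.303170, sinh=2.074751; start (x,ẋ)=(0.128300, 0.416000) → end (x,ẋ)=(0.268585, 0.269622)
phase 2: p=0.5495, T=0.427, ωT=1.310805, cosh=1.989380, sinh=1.719777; start (x,ẋ)=(0.268585, 0.269622) → end (x,ẋ)=(0.141701, -0.946676)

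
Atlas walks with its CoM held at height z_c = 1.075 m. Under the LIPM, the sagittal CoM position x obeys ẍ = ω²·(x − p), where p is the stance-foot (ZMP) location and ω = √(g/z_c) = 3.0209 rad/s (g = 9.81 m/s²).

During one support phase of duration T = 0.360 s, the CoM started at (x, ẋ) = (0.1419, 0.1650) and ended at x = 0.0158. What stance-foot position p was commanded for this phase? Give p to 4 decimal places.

ωT = 3.0209·0.360 = 1.087524; cosh(ωT) = 1.651984, sinh(ωT) = 1.314934
x(T) = p + (x₀−p)·cosh(ωT) + (ẋ₀/ω)·sinh(ωT) ⇒ p·(1 − cosh) = x(T) − x₀·cosh − (ẋ₀/ω)·sinh
numerator   = 0.0158 − (0.1419)·1.651984 − (0.1650/3.0209)·1.314934 = -0.290438
denominator = 1 − 1.651984 = -0.651984
p = -0.290438 / -0.651984 = 0.4455

p = 0.4455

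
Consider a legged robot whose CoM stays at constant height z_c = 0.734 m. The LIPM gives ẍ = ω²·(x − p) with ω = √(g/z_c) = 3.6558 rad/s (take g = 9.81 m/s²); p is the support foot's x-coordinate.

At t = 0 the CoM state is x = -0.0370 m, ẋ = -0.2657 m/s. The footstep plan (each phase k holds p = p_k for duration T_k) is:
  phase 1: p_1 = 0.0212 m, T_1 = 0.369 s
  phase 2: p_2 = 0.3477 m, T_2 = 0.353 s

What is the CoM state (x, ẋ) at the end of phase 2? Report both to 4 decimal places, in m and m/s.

x = -1.2066, ẋ = -5.3576

phase 1: p=0.0212, T=0.369, ωT=1.348990, cosh=2.056517, sinh=1.797015; start (x,ẋ)=(-0.037000, -0.265700) → end (x,ẋ)=(-0.229095, -0.928763)
phase 2: p=0.3477, T=0.353, ωT=1.290497, cosh=1.954864, sinh=1.679730; start (x,ẋ)=(-0.229095, -0.928763) → end (x,ẋ)=(-1.206594, -5.357561)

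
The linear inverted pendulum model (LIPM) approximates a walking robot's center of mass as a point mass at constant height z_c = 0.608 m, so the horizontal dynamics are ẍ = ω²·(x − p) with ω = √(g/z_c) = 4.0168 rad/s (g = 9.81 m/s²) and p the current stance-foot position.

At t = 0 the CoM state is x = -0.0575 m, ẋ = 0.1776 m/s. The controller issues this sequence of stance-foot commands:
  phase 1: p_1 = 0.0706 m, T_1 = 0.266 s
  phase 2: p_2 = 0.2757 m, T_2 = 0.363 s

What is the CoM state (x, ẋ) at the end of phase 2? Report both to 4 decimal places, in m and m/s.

x = -0.7205, ẋ = -3.7546

phase 1: p=0.0706, T=0.266, ωT=1.068469, cosh=1.627227, sinh=1.283692; start (x,ẋ)=(-0.057500, 0.177600) → end (x,ẋ)=(-0.081090, -0.371531)
phase 2: p=0.2757, T=0.363, ωT=1.458098, cosh=2.265229, sinh=2.032550; start (x,ẋ)=(-0.081090, -0.371531) → end (x,ẋ)=(-0.720511, -3.754562)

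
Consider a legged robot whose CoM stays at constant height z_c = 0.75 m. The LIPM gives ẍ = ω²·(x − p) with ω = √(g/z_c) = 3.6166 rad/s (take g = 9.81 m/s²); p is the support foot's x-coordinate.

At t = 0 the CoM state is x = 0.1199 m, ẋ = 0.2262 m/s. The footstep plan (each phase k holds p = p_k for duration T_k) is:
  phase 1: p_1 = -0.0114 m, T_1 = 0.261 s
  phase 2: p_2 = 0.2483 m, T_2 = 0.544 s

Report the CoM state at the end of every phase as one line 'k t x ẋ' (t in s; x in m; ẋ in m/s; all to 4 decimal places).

phase 1: p=-0.0114, T=0.261, ωT=0.943933, cosh=1.479582, sinh=1.090487; start (x,ẋ)=(0.119900, 0.226200) → end (x,ẋ)=(0.251074, 0.852510)
phase 2: p=0.2483, T=0.544, ωT=1.967430, cosh=3.646045, sinh=3.506229; start (x,ẋ)=(0.251074, 0.852510) → end (x,ẋ)=(1.084905, 3.143458)

1 0.2610 0.2511 0.8525
2 0.8050 1.0849 3.1435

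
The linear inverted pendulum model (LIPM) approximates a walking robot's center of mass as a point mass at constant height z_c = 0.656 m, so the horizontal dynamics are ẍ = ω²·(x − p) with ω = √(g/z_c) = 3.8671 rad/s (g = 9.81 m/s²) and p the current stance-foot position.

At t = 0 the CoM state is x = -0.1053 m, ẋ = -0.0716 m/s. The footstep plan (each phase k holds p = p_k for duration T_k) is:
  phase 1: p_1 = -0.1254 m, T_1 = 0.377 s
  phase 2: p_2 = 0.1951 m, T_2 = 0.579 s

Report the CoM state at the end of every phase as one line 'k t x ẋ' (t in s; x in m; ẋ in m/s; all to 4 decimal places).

phase 1: p=-0.1254, T=0.377, ωT=1.457897, cosh=2.264819, sinh=2.032094; start (x,ẋ)=(-0.105300, -0.071600) → end (x,ẋ)=(-0.117502, -0.004209)
phase 2: p=0.1951, T=0.579, ωT=2.239051, cosh=4.745490, sinh=4.638930; start (x,ẋ)=(-0.117502, -0.004209) → end (x,ẋ)=(-1.293397, -5.627800)

1 0.3770 -0.1175 -0.0042
2 0.9560 -1.2934 -5.6278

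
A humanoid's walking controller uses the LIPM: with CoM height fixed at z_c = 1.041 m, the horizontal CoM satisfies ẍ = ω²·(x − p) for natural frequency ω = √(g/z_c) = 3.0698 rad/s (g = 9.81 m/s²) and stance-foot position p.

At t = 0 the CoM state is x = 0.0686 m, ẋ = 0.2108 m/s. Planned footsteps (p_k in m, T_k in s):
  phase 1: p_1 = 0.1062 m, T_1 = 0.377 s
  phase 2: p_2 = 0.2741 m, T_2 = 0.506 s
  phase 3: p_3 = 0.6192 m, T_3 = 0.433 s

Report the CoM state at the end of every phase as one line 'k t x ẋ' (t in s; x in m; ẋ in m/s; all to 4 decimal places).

phase 1: p=0.1062, T=0.377, ωT=1.157315, cosh=1.747854, sinh=1.433525; start (x,ẋ)=(0.068600, 0.210800) → end (x,ẋ)=(0.138919, 0.202984)
phase 2: p=0.2741, T=0.506, ωT=1.553319, cosh=2.469339, sinh=2.257794; start (x,ẋ)=(0.138919, 0.202984) → end (x,ẋ)=(0.089585, -0.435698)
phase 3: p=0.6192, T=0.433, ωT=1.329223, cosh=2.021395, sinh=1.756713; start (x,ẋ)=(0.089585, -0.435698) → end (x,ẋ)=(-0.700693, -3.736804)

1 0.3770 0.1389 0.2030
2 0.8830 0.0896 -0.4357
3 1.3160 -0.7007 -3.7368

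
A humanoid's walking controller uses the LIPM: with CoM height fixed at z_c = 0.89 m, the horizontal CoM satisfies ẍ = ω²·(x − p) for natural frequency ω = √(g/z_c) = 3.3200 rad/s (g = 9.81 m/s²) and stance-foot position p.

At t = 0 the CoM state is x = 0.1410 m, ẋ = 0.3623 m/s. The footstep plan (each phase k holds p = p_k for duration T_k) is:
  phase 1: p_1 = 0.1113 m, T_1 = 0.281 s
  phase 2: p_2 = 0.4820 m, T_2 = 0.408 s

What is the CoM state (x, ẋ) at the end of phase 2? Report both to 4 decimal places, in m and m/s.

phase 1: p=0.1113, T=0.281, ωT=0.932920, cosh=1.467662, sinh=1.074259; start (x,ẋ)=(0.141000, 0.362300) → end (x,ẋ)=(0.272120, 0.637660)
phase 2: p=0.4820, T=0.408, ωT=1.354560, cosh=2.066558, sinh=1.808497; start (x,ẋ)=(0.272120, 0.637660) → end (x,ẋ)=(0.395621, 0.057596)

x = 0.3956, ẋ = 0.0576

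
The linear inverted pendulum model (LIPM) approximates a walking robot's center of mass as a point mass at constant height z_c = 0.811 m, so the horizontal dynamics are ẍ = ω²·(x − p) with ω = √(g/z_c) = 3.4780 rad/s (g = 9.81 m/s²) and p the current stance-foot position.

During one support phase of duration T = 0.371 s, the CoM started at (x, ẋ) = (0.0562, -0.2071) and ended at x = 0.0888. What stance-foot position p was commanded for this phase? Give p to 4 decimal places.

ωT = 3.4780·0.371 = 1.290338; cosh(ωT) = 1.954596, sinh(ωT) = 1.679418
x(T) = p + (x₀−p)·cosh(ωT) + (ẋ₀/ω)·sinh(ωT) ⇒ p·(1 − cosh) = x(T) − x₀·cosh − (ẋ₀/ω)·sinh
numerator   = 0.0888 − (0.0562)·1.954596 − (-0.2071/3.4780)·1.679418 = 0.078954
denominator = 1 − 1.954596 = -0.954596
p = 0.078954 / -0.954596 = -0.0827

p = -0.0827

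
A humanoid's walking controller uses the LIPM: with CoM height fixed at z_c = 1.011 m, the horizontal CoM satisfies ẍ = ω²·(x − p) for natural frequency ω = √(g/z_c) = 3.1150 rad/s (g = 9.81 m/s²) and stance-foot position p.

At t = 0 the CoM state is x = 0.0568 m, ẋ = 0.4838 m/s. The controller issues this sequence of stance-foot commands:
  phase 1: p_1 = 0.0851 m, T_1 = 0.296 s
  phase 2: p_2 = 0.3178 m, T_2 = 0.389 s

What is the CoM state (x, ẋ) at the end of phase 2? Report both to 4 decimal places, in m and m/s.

x = 0.4179, ẋ = 0.5952

phase 1: p=0.0851, T=0.296, ωT=0.922040, cosh=1.456061, sinh=1.058354; start (x,ẋ)=(0.056800, 0.483800) → end (x,ẋ)=(0.208270, 0.611144)
phase 2: p=0.3178, T=0.389, ωT=1.211735, cosh=1.828494, sinh=1.530814; start (x,ẋ)=(0.208270, 0.611144) → end (x,ẋ)=(0.417860, 0.595178)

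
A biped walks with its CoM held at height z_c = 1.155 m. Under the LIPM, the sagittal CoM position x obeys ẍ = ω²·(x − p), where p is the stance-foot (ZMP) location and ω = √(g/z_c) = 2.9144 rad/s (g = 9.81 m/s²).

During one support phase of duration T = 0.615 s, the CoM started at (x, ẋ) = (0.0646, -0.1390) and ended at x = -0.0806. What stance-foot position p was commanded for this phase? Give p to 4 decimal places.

p = 0.0675

ωT = 2.9144·0.615 = 1.792356; cosh(ωT) = 3.085074, sinh(ωT) = 2.918506
x(T) = p + (x₀−p)·cosh(ωT) + (ẋ₀/ω)·sinh(ωT) ⇒ p·(1 − cosh) = x(T) − x₀·cosh − (ẋ₀/ω)·sinh
numerator   = -0.0806 − (0.0646)·3.085074 − (-0.1390/2.9144)·2.918506 = -0.140700
denominator = 1 − 3.085074 = -2.085074
p = -0.140700 / -2.085074 = 0.0675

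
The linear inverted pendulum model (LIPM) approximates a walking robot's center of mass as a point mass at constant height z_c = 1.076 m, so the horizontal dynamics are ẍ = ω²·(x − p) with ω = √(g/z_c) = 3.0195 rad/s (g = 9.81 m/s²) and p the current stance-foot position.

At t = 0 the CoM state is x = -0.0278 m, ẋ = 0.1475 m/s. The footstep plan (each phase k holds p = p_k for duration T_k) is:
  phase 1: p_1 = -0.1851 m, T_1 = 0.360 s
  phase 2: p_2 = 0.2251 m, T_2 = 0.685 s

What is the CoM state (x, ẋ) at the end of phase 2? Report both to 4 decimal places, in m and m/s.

x = 0.9971, ẋ = 2.4736

phase 1: p=-0.1851, T=0.360, ωT=1.087020, cosh=1.651322, sinh=1.314102; start (x,ẋ)=(-0.027800, 0.147500) → end (x,ẋ)=(0.138846, 0.867726)
phase 2: p=0.2251, T=0.685, ωT=2.068357, cosh=4.019105, sinh=3.892712; start (x,ẋ)=(0.138846, 0.867726) → end (x,ẋ)=(0.997099, 2.473643)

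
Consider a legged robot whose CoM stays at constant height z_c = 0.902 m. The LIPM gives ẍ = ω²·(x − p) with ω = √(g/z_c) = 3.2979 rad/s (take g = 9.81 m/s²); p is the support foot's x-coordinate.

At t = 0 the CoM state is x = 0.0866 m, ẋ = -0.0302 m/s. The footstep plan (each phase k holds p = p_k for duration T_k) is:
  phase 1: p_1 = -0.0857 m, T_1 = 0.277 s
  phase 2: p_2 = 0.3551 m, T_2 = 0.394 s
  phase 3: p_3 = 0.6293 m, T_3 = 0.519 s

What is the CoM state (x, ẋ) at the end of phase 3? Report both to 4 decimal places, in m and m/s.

phase 1: p=-0.0857, T=0.277, ωT=0.913518, cosh=1.447095, sinh=1.045984; start (x,ẋ)=(0.086600, -0.030200) → end (x,ẋ)=(0.154056, 0.550655)
phase 2: p=0.3551, T=0.394, ωT=1.299373, cosh=1.969849, sinh=1.697146; start (x,ẋ)=(0.154056, 0.550655) → end (x,ẋ)=(0.242449, -0.040539)
phase 3: p=0.6293, T=0.519, ωT=1.711610, cosh=2.859223, sinh=2.678648; start (x,ẋ)=(0.242449, -0.040539) → end (x,ẋ)=(-0.509722, -3.533323)

x = -0.5097, ẋ = -3.5333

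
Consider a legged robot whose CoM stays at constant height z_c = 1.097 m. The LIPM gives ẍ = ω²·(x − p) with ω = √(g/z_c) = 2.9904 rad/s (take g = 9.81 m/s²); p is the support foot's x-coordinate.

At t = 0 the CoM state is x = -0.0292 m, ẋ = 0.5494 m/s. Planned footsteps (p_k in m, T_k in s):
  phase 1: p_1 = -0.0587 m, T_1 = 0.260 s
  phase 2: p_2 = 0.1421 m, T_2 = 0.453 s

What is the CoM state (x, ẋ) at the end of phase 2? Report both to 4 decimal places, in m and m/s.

phase 1: p=-0.0587, T=0.260, ωT=0.777504, cosh=1.317793, sinh=0.858241; start (x,ẋ)=(-0.029200, 0.549400) → end (x,ẋ)=(0.137852, 0.799707)
phase 2: p=0.1421, T=0.453, ωT=1.354651, cosh=2.066723, sinh=1.808686; start (x,ẋ)=(0.137852, 0.799707) → end (x,ẋ)=(0.617008, 1.629796)

x = 0.6170, ẋ = 1.6298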